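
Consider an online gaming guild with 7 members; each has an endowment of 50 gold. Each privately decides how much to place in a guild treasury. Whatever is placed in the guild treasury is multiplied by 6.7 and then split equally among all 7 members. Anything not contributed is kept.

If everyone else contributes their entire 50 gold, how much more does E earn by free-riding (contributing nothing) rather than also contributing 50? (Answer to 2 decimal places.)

Switching from a contribution of 50 to 0 lets E keep an extra 50 gold, but lowers the guild treasury by 50, which costs E their own share of that drop: 6.7/7 × 50 = 47.86.
Net gain = 50 − 47.86 = 2.14. The private return per contributed unit (0.9571) is below 1, so free-riding is indeed the best response regardless of what the others do.

2.14 gold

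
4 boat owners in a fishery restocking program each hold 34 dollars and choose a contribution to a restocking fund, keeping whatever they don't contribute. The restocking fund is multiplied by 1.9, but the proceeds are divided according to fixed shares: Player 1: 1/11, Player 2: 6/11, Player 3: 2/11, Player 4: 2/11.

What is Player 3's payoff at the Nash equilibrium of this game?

45.75 dollars

Player j's private return per contributed unit is 1.9 × (j's share). Contributing is weakly dominant for j when that share is at least 1/1.9 = 0.5263, and contributing 0 is dominant otherwise.
Only Player 2 (6/11) clears that bar, contributing 34; the remaining 3 contribute 0. Total contributed: 34.
Player 3 keeps 34 and receives 1.9 × 34 × 2/11 = 11.75 from the restocking fund, for a payoff of 45.75.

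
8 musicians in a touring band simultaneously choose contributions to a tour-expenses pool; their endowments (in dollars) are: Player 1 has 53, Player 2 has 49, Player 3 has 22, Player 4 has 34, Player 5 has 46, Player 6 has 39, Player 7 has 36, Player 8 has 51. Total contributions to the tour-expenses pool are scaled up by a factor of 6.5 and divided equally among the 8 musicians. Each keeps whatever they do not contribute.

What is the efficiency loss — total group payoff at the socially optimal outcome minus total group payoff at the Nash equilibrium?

The private return per contributed unit is 6.5/8 = 0.8125 < 1 for every player regardless of endowment, so the Nash equilibrium is zero contribution and the group total is Σ E_j = 53 + 49 + 22 + 34 + 46 + 39 + 36 + 51 = 330.
Each contributed unit returns 6.500 to the group, so the social optimum is full contribution by everyone: group total = 6.500 × 330 = 2145.00.
Efficiency loss = (6.500 − 1) × 330 = 1815.00.

1815.00 dollars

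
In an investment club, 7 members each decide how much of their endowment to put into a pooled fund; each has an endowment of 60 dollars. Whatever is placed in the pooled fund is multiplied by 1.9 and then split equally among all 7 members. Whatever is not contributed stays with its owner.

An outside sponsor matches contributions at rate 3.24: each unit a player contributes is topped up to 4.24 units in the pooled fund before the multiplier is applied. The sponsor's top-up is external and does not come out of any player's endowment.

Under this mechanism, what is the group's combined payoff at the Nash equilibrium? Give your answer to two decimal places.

With the mechanism, a contributed unit returns 1.9 × 4.24 / 7 = 1.1509 per unit of net cost to the contributor — now above 1 — so contributing fully is weakly dominant for every player.
So the Nash equilibrium is full contribution by all 7; the group earns 1.9 × 4.24 × 420 = 3383.52.

3383.52 dollars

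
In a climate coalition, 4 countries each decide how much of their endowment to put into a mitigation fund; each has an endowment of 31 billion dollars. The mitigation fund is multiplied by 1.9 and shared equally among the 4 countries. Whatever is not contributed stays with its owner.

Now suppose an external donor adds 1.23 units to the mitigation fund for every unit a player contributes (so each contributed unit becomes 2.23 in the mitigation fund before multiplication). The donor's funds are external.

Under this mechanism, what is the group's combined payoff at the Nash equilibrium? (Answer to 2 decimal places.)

The effective private return per unit is now 1.9 × 2.23 / 4 = 1.0593 > 1, so every player's dominant strategy flips to full contribution.
At the Nash equilibrium everyone contributes 31. Group total payoff = 1.9 × 2.23 × 124 = 525.39.

525.39 billion dollars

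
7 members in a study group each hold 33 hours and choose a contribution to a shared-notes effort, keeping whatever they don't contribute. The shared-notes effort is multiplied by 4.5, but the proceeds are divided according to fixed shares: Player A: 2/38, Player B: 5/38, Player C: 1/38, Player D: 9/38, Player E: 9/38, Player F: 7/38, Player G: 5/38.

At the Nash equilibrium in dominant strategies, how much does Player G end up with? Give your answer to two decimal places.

Each unit j contributes comes back to j as 4.5 × (j's share), so j prefers to contribute only if that share exceeds 1/4.5 = 0.2222; otherwise keeping the unit dominates.
The shares above 0.2222 belong to Player D and Player E, contributing 33 each; the remaining 5 contribute 0. Total contributed: 66.
Player G keeps 33 and receives 4.5 × 66 × 5/38 = 39.08 from the shared-notes effort, for a payoff of 72.08.

72.08 hours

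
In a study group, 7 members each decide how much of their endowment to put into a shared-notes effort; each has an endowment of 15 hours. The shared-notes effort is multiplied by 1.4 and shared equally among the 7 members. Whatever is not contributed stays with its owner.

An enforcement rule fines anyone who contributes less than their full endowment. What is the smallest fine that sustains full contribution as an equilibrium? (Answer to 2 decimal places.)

Given the others contribute fully, the best deviation is to contribute 0 (any partial contribution still incurs the fine and gives up units whose private return 0.2000 is below 1).
Deviating from 15 to 0 saves 15 hours but forfeits the deviator's share of the drop in the shared-notes effort: 1.4/7 × 15 = 3.00.
So the deviation gain is 15 − 3.00 = 12.00, and the fine must be at least 12.00 hours to wipe it out.

12.00 hours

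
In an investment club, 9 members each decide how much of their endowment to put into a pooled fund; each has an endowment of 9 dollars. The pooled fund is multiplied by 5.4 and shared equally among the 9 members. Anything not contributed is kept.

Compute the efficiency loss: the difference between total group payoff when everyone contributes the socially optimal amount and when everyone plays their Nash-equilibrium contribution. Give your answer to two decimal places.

Each contributed unit returns 5.4/9 = 0.6000 to its contributor — below 1 — so contributing 0 is dominant for every player. At the Nash equilibrium everyone keeps their 9, and the group total is 9 × 9 = 81.
Each contributed unit returns 5.400 to the group as a whole (0.6000 to each of 9 players), which exceeds 1, so the social optimum is full contribution: group total = 5.400 × 81 = 437.40.
Efficiency loss = 437.40 − 81 = 356.40.

356.40 dollars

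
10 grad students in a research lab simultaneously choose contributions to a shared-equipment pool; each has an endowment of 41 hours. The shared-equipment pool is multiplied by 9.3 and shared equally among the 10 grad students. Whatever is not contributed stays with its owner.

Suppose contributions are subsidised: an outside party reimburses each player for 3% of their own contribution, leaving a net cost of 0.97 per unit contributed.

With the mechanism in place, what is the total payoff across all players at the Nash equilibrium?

410.00 hours

The effective private return is (9.3/10) / 0.97 = 0.9588, which is still under 1, so the mechanism doesn't change anyone's dominant strategy: zero contribution.
Everyone keeps their endowment and the group total is 10 × 41 = 410.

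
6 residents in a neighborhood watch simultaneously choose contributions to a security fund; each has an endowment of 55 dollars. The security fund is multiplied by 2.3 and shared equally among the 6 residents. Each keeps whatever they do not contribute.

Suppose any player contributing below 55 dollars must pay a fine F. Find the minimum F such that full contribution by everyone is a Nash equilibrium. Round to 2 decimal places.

Given the others contribute fully, the best deviation is to contribute 0 (any partial contribution still incurs the fine and gives up units whose private return 0.3833 is below 1).
Deviating from 55 to 0 saves 55 dollars but forfeits the deviator's share of the drop in the security fund: 2.3/6 × 55 = 21.08.
So the deviation gain is 55 − 21.08 = 33.92, and the fine must be at least 33.92 dollars to wipe it out.

33.92 dollars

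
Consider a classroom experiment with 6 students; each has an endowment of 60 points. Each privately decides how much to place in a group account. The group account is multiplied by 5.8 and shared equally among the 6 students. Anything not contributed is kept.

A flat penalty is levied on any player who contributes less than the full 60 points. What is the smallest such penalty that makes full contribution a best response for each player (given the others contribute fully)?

Given the others contribute fully, the best deviation is to contribute 0 (any partial contribution still incurs the fine and gives up units whose private return 0.9667 is below 1).
Deviating from 60 to 0 saves 60 points but forfeits the deviator's share of the drop in the group account: 5.8/6 × 60 = 58.00.
So the deviation gain is 60 − 58.00 = 2.00, and the fine must be at least 2.00 points to wipe it out.

2.00 points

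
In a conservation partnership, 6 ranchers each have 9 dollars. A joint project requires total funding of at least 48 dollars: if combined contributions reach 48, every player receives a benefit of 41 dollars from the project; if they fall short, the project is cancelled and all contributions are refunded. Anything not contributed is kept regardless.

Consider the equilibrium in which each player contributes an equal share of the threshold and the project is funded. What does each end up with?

Equal share of the threshold: 48/6 = 8.
At this profile no one gains by cutting their contribution: any cut drops the total below 48, the project is cancelled, contributions are refunded, and the deviator ends with 9, which is less than 9 − 8 + 41 = 42. Contributing more than 8 just wastes the excess. So contributing exactly 8 is a best response.
Each player's payoff: 9 − 8 + 41 = 42.

42 dollars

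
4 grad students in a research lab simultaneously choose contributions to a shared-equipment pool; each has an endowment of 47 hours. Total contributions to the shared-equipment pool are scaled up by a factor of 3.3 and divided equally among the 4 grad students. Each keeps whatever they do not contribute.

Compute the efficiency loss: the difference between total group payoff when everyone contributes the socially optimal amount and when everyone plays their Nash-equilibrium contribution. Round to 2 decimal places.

Each contributed unit returns 3.3/4 = 0.8250 to its contributor — below 1 — so contributing 0 is dominant for every player. At the Nash equilibrium everyone keeps their 47, and the group total is 4 × 47 = 188.
Each contributed unit returns 3.300 to the group as a whole (0.8250 to each of 4 players), which exceeds 1, so the social optimum is full contribution: group total = 3.300 × 188 = 620.40.
Efficiency loss = 620.40 − 188 = 432.40.

432.40 hours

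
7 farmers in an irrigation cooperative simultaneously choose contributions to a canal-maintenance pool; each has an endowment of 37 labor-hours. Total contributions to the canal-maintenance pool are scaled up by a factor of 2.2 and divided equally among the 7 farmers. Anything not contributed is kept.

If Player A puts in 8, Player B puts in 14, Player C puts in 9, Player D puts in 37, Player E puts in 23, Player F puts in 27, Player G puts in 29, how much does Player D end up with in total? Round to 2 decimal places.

46.20 labor-hours

Total contributed: 8 + 14 + 9 + 37 + 23 + 27 + 29 = 147.
Each receives 2.2 × 147 / 7 = 46.20 from the canal-maintenance pool.
Player D keeps 37 − 37 = 0, so Player D's payoff is 0 + 46.20 = 46.20.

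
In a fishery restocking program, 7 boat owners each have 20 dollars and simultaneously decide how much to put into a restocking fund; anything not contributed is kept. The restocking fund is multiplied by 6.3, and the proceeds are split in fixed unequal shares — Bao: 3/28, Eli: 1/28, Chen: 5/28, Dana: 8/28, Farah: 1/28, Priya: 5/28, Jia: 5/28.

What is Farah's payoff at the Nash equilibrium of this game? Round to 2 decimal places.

38.00 dollars

A player with share s gets back 6.3·s per unit contributed, so full contribution is dominant for anyone with s > 1/6.3 = 0.1587 and zero contribution is dominant for anyone below.
Chen, Dana, Priya and Jia clear that bar, contributing 20 each; the remaining 3 contribute 0. Total contributed: 80.
Farah keeps 20 and receives 6.3 × 80 × 1/28 = 18.00 from the restocking fund, for a payoff of 38.00.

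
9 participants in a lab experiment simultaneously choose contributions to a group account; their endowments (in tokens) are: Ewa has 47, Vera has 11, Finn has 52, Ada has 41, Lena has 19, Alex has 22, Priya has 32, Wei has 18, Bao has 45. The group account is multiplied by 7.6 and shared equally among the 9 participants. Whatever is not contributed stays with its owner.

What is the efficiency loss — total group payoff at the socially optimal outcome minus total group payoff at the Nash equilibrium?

1894.20 tokens

The private return per contributed unit is 7.6/9 = 0.8444 < 1 for every player regardless of endowment, so the Nash equilibrium is zero contribution and the group total is Σ E_j = 47 + 11 + 52 + 41 + 19 + 22 + 32 + 18 + 45 = 287.
Each contributed unit returns 7.600 to the group, so the social optimum is full contribution by everyone: group total = 7.600 × 287 = 2181.20.
Efficiency loss = (7.600 − 1) × 287 = 1894.20.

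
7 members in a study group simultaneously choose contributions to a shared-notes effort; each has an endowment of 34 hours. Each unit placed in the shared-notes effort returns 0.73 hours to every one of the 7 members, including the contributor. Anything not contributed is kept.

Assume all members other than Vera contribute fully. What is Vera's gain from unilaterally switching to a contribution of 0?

Switching from a contribution of 34 to 0 lets Vera keep an extra 34 hours, but lowers the shared-notes effort by 34, which costs Vera their own share of that drop: 0.73 × 34 = 24.82.
Net gain = 34 − 24.82 = 9.18. The private return per contributed unit (0.73) is below 1, so free-riding is indeed the best response regardless of what the others do.

9.18 hours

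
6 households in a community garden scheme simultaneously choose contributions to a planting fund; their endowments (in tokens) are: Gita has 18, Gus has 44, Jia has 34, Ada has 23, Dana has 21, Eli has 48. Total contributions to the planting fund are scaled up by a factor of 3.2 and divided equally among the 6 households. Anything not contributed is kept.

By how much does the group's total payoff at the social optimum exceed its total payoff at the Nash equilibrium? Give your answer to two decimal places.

The private return per contributed unit is 3.2/6 = 0.5333 < 1 for every player regardless of endowment, so the Nash equilibrium is zero contribution and the group total is Σ E_j = 18 + 44 + 34 + 23 + 21 + 48 = 188.
Each contributed unit returns 3.200 to the group, so the social optimum is full contribution by everyone: group total = 3.200 × 188 = 601.60.
Efficiency loss = (3.200 − 1) × 188 = 413.60.

413.60 tokens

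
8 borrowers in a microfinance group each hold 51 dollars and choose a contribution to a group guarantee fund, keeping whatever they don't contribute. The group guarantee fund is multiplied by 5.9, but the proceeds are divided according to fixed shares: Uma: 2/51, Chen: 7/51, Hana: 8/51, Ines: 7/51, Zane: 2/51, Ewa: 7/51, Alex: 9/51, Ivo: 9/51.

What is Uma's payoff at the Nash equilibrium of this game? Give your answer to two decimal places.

Each unit j contributes comes back to j as 5.9 × (j's share), so j prefers to contribute only if that share exceeds 1/5.9 = 0.1695; otherwise keeping the unit dominates.
The shares above 0.1695 belong to Alex and Ivo, contributing 51 each; the remaining 6 contribute 0. Total contributed: 102.
Uma keeps 51 and receives 5.9 × 102 × 2/51 = 23.60 from the group guarantee fund, for a payoff of 74.60.

74.60 dollars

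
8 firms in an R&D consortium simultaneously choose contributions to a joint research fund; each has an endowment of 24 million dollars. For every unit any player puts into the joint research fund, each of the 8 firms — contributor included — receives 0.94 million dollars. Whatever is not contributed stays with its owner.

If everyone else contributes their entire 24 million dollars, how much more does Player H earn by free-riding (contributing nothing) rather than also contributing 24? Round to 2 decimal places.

1.44 million dollars

Switching from a contribution of 24 to 0 lets Player H keep an extra 24 million dollars, but lowers the joint research fund by 24, which costs Player H their own share of that drop: 0.94 × 24 = 22.56.
Net gain = 24 − 22.56 = 1.44. The private return per contributed unit (0.94) is below 1, so free-riding is indeed the best response regardless of what the others do.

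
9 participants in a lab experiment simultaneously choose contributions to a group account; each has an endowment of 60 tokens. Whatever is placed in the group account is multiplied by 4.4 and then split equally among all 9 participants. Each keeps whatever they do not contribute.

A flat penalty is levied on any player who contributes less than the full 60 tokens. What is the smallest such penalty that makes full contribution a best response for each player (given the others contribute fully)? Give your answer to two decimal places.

30.67 tokens

Given the others contribute fully, the best deviation is to contribute 0 (any partial contribution still incurs the fine and gives up units whose private return 0.4889 is below 1).
Deviating from 60 to 0 saves 60 tokens but forfeits the deviator's share of the drop in the group account: 4.4/9 × 60 = 29.33.
So the deviation gain is 60 − 29.33 = 30.67, and the fine must be at least 30.67 tokens to wipe it out.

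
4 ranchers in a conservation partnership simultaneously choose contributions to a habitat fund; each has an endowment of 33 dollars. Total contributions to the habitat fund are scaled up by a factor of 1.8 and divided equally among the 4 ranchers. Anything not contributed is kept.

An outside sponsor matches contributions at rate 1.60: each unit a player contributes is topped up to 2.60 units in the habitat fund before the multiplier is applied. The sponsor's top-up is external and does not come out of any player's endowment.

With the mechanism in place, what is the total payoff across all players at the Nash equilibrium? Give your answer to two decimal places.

Under the mechanism each unit contributed yields 1.8 × 2.60 / 4 = 1.1700 back to its contributor per unit of net cost, which exceeds 1, making full contribution the dominant choice for everyone.
At the Nash equilibrium everyone contributes 33. Group total payoff = 1.8 × 2.60 × 132 = 617.76.

617.76 dollars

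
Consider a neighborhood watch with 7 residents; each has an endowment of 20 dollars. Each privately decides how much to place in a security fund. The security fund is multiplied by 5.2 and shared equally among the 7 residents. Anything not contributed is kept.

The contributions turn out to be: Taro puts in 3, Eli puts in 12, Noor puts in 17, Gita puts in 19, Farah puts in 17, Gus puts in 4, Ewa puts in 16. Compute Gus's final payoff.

81.37 dollars

Total contributed: 3 + 12 + 17 + 19 + 17 + 4 + 16 = 88.
Each receives 5.2 × 88 / 7 = 65.37 from the security fund.
Gus keeps 20 − 4 = 16, so Gus's payoff is 16 + 65.37 = 81.37.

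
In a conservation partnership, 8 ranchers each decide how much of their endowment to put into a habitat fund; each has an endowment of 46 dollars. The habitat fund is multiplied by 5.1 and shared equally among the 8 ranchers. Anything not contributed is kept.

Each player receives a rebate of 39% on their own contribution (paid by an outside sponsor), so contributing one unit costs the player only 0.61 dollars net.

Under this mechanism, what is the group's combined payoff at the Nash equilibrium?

With the mechanism, a contributed unit returns (5.1/8) / 0.61 = 1.0451 per unit of net cost to the contributor — now above 1 — so contributing fully is weakly dominant for every player.
At the Nash equilibrium everyone contributes 46. Group total payoff = 8 × (46 × 0.39 + 5.1 × 46) = 2020.32.

2020.32 dollars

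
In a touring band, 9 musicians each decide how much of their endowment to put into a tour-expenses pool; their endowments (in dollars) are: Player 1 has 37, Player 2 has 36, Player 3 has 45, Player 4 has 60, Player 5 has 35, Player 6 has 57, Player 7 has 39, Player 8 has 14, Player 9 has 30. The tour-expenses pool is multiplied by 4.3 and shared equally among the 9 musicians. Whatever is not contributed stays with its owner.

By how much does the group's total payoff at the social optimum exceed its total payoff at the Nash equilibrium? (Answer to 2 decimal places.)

The private return per contributed unit is 4.3/9 = 0.4778 < 1 for every player regardless of endowment, so the Nash equilibrium is zero contribution and the group total is Σ E_j = 37 + 36 + 45 + 60 + 35 + 57 + 39 + 14 + 30 = 353.
Each contributed unit returns 4.300 to the group, so the social optimum is full contribution by everyone: group total = 4.300 × 353 = 1517.90.
Efficiency loss = (4.300 − 1) × 353 = 1164.90.

1164.90 dollars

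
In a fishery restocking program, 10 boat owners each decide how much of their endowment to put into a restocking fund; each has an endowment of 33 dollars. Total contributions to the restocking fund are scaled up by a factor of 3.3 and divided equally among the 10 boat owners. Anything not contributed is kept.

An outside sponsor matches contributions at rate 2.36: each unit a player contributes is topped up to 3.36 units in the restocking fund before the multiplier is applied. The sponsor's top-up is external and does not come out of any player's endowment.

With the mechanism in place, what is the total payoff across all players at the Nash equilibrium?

3659.04 dollars

With the mechanism, a contributed unit returns 3.3 × 3.36 / 10 = 1.1088 per unit of net cost to the contributor — now above 1 — so contributing fully is weakly dominant for every player.
So the Nash equilibrium is full contribution by all 10; the group earns 3.3 × 3.36 × 330 = 3659.04.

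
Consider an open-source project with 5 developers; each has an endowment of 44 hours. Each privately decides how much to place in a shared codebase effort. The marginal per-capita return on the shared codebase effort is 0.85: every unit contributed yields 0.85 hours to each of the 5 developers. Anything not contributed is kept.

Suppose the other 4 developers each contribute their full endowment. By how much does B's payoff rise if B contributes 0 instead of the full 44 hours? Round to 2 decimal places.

6.60 hours

Switching from a contribution of 44 to 0 lets B keep an extra 44 hours, but lowers the shared codebase effort by 44, which costs B their own share of that drop: 0.85 × 44 = 37.40.
Net gain = 44 − 37.40 = 6.60. The private return per contributed unit (0.85) is below 1, so free-riding is indeed the best response regardless of what the others do.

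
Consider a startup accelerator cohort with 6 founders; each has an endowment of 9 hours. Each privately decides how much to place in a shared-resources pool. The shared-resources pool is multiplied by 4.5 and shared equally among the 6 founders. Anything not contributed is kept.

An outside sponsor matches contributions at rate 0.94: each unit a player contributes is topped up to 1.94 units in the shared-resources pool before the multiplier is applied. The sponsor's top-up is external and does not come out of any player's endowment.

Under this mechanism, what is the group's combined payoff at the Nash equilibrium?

471.42 hours

Under the mechanism each unit contributed yields 4.5 × 1.94 / 6 = 1.4550 back to its contributor per unit of net cost, which exceeds 1, making full contribution the dominant choice for everyone.
So the Nash equilibrium is full contribution by all 6; the group earns 4.5 × 1.94 × 54 = 471.42.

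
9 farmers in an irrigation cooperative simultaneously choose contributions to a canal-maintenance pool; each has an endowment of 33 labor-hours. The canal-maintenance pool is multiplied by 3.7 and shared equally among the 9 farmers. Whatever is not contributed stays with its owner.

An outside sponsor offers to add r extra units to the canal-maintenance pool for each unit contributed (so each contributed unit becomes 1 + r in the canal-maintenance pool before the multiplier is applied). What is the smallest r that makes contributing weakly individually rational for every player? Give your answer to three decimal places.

1.432

With matching at rate r, one contributed unit becomes (1 + r) in the canal-maintenance pool and returns 3.7 × (1 + r) / 9 to the contributor.
Setting this equal to 1: 1 + r = 9/3.7 = 2.4324.
So the minimum matching rate is r = 2.4324 − 1 = 1.432.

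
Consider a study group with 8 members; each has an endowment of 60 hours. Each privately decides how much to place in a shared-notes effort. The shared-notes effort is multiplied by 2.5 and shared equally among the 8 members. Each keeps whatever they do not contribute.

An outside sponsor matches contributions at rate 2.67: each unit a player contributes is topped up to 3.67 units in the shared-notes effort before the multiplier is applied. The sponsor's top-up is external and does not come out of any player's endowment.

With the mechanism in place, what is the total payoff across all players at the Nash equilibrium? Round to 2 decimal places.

The effective private return per unit is now 2.5 × 3.67 / 8 = 1.1469 > 1, so every player's dominant strategy flips to full contribution.
So the Nash equilibrium is full contribution by all 8; the group earns 2.5 × 3.67 × 480 = 4404.00.

4404.00 hours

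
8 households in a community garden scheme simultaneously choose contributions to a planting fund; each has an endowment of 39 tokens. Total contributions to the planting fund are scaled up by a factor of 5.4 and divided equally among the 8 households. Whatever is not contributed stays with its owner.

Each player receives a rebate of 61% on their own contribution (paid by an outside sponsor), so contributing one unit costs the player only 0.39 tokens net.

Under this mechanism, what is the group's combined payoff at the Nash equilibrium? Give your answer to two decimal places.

The effective private return per unit is now (5.4/8) / 0.39 = 1.7308 > 1, so every player's dominant strategy flips to full contribution.
At the Nash equilibrium everyone contributes 39. Group total payoff = 8 × (39 × 0.61 + 5.4 × 39) = 1875.12.

1875.12 tokens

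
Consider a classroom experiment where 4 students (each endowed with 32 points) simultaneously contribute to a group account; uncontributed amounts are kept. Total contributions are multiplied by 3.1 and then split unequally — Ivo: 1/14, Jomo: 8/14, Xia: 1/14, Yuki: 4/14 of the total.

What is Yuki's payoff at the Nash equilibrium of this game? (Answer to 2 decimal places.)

60.34 points

Player j's private return per contributed unit is 3.1 × (j's share). Contributing is weakly dominant for j when that share is at least 1/3.1 = 0.3226, and contributing 0 is dominant otherwise.
Jomo alone (share 8/14) is above the threshold, contributing 32; the remaining 3 contribute 0. Total contributed: 32.
Yuki keeps 32 and receives 3.1 × 32 × 4/14 = 28.34 from the group account, for a payoff of 60.34.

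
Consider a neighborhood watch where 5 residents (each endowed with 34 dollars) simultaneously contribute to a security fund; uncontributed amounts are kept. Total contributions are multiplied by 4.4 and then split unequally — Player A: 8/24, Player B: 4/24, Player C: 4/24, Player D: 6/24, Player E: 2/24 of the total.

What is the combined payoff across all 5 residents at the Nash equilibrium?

Player j's private return per contributed unit is 4.4 × (j's share). Contributing is weakly dominant for j when that share is at least 1/4.4 = 0.2273, and contributing 0 is dominant otherwise.
The shares above 0.2273 belong to Player A and Player D, contributing 34 each; the remaining 3 contribute 0. Total contributed: 68.
The security fund pays out 4.4 × 68 = 299.20 in total (split across the unequal shares, but the aggregate is all that matters for the group sum).
The 3 free-riders keep 34 each, adding 102. Group total = 102 + 299.20 = 401.20.

401.20 dollars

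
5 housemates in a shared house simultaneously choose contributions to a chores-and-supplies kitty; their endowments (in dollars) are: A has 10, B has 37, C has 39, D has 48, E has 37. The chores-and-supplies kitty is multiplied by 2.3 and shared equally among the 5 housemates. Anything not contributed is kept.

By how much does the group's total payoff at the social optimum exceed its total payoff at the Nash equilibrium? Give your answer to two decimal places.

The private return per contributed unit is 2.3/5 = 0.4600 < 1 for every player regardless of endowment, so the Nash equilibrium is zero contribution and the group total is Σ E_j = 10 + 37 + 39 + 48 + 37 = 171.
Each contributed unit returns 2.300 to the group, so the social optimum is full contribution by everyone: group total = 2.300 × 171 = 393.30.
Efficiency loss = (2.300 − 1) × 171 = 222.30.

222.30 dollars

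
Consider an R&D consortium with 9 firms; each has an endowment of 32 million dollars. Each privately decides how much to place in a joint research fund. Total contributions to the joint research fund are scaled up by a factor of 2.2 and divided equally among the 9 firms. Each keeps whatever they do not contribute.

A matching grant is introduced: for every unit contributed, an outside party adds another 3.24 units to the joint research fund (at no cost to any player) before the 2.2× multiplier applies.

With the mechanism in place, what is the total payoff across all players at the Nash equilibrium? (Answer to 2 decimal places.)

The effective private return per unit is now 2.2 × 4.24 / 9 = 1.0364 > 1, so every player's dominant strategy flips to full contribution.
At the Nash equilibrium everyone contributes 32. Group total payoff = 2.2 × 4.24 × 288 = 2686.46.

2686.46 million dollars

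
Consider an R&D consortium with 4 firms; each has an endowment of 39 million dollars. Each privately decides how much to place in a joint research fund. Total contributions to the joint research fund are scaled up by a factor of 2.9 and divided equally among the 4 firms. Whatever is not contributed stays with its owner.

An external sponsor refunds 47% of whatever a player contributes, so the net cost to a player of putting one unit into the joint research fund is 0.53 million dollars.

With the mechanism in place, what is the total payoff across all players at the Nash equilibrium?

525.72 million dollars

Under the mechanism each unit contributed yields (2.9/4) / 0.53 = 1.3679 back to its contributor per unit of net cost, which exceeds 1, making full contribution the dominant choice for everyone.
So the Nash equilibrium is full contribution by all 4; the group earns 4 × (39 × 0.47 + 2.9 × 39) = 525.72.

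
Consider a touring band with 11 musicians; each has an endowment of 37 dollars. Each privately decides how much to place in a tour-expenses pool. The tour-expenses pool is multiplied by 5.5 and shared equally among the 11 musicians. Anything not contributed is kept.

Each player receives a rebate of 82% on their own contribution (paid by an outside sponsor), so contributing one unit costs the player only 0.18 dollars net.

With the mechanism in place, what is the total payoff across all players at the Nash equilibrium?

2572.24 dollars

With the mechanism, a contributed unit returns (5.5/11) / 0.18 = 2.7778 per unit of net cost to the contributor — now above 1 — so contributing fully is weakly dominant for every player.
At the Nash equilibrium everyone contributes 37. Group total payoff = 11 × (37 × 0.82 + 5.5 × 37) = 2572.24.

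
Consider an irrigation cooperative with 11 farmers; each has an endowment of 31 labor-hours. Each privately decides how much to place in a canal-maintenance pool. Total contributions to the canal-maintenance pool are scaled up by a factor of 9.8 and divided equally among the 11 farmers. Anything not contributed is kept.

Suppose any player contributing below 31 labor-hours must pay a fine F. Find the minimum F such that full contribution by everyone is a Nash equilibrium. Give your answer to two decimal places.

3.38 labor-hours

Given the others contribute fully, the best deviation is to contribute 0 (any partial contribution still incurs the fine and gives up units whose private return 0.8909 is below 1).
Deviating from 31 to 0 saves 31 labor-hours but forfeits the deviator's share of the drop in the canal-maintenance pool: 9.8/11 × 31 = 27.62.
So the deviation gain is 31 − 27.62 = 3.38, and the fine must be at least 3.38 labor-hours to wipe it out.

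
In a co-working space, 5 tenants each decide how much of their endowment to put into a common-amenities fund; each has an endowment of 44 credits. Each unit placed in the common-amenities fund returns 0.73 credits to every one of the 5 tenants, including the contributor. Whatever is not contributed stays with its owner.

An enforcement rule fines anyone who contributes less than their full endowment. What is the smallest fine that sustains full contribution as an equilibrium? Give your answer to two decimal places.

11.88 credits

Given the others contribute fully, the best deviation is to contribute 0 (any partial contribution still incurs the fine and gives up units whose private return 0.73 is below 1).
Deviating from 44 to 0 saves 44 credits but forfeits the deviator's share of the drop in the common-amenities fund: 0.73 × 44 = 32.12.
So the deviation gain is 44 − 32.12 = 11.88, and the fine must be at least 11.88 credits to wipe it out.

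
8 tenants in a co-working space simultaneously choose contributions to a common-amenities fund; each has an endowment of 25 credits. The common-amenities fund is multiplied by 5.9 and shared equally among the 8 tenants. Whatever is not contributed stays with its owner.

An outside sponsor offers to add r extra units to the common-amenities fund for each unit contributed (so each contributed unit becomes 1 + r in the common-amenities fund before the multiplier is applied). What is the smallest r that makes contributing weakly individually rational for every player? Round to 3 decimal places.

With matching at rate r, one contributed unit becomes (1 + r) in the common-amenities fund and returns 5.9 × (1 + r) / 8 to the contributor.
Setting this equal to 1: 1 + r = 8/5.9 = 1.3559.
So the minimum matching rate is r = 1.3559 − 1 = 0.356.

0.356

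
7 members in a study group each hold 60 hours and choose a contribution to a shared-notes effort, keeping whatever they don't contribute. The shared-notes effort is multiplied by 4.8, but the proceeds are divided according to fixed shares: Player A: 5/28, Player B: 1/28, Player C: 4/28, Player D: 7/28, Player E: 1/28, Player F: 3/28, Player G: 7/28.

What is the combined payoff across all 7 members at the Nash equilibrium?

Player j's private return per contributed unit is 4.8 × (j's share). Contributing is weakly dominant for j when that share is at least 1/4.8 = 0.2083, and contributing 0 is dominant otherwise.
Player D and Player G clear that bar, contributing 60 each; the remaining 5 contribute 0. Total contributed: 120.
The shared-notes effort pays out 4.8 × 120 = 576.00 in total (split across the unequal shares, but the aggregate is all that matters for the group sum).
The 5 free-riders keep 60 each, adding 300. Group total = 300 + 576.00 = 876.00.

876.00 hours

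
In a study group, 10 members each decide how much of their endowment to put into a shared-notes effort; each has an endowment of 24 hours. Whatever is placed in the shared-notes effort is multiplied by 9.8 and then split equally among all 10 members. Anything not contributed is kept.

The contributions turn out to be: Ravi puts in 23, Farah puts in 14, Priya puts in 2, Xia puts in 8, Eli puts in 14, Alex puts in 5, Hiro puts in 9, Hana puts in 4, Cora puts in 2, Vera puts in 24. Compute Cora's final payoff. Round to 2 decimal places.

Total contributed: 23 + 14 + 2 + 8 + 14 + 5 + 9 + 4 + 2 + 24 = 105.
Each receives 9.8 × 105 / 10 = 102.90 from the shared-notes effort.
Cora keeps 24 − 2 = 22, so Cora's payoff is 22 + 102.90 = 124.90.

124.90 hours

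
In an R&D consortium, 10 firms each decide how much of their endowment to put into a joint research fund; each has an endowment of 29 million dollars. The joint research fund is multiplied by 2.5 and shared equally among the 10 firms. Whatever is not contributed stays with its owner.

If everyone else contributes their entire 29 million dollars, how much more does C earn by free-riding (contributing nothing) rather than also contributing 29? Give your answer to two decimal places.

21.75 million dollars

Switching from a contribution of 29 to 0 lets C keep an extra 29 million dollars, but lowers the joint research fund by 29, which costs C their own share of that drop: 2.5/10 × 29 = 7.25.
Net gain = 29 − 7.25 = 21.75. The private return per contributed unit (0.2500) is below 1, so free-riding is indeed the best response regardless of what the others do.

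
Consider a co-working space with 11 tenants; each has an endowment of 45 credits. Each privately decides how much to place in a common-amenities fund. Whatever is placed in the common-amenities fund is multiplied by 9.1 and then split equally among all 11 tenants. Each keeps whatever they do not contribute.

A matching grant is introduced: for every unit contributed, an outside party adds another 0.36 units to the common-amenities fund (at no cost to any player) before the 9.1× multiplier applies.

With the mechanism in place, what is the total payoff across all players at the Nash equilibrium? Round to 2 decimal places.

6126.12 credits

Under the mechanism each unit contributed yields 9.1 × 1.36 / 11 = 1.1251 back to its contributor per unit of net cost, which exceeds 1, making full contribution the dominant choice for everyone.
At the Nash equilibrium everyone contributes 45. Group total payoff = 9.1 × 1.36 × 495 = 6126.12.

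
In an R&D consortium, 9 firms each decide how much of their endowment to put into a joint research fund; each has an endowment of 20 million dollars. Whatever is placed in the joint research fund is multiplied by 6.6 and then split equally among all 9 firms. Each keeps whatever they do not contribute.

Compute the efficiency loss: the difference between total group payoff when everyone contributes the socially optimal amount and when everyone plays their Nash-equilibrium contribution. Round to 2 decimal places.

Each contributed unit returns 6.6/9 = 0.7333 to its contributor — below 1 — so contributing 0 is dominant for every player. At the Nash equilibrium everyone keeps their 20, and the group total is 9 × 20 = 180.
Each contributed unit returns 6.600 to the group as a whole (0.7333 to each of 9 players), which exceeds 1, so the social optimum is full contribution: group total = 6.600 × 180 = 1188.00.
Efficiency loss = 1188.00 − 180 = 1008.00.

1008.00 million dollars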